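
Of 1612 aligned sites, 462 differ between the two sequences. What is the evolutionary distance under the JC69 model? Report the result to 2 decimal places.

0.36

p = 462/1612 ≈ 0.2866.
d = −(3/4) ln(1 − 4p/3) = −0.75 ln(1 − 0.382133) = −0.75 ln(0.617867)
  = −0.75 × (-0.481482) = 0.361112 substitutions/site.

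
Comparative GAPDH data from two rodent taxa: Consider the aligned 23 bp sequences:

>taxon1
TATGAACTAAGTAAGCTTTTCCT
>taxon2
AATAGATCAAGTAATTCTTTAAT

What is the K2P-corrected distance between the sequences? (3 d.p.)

Of 23 sites, 6 differences are transitions and 4 are transversions, so P = 6/23 ≈ 0.26087 and Q = 4/23 ≈ 0.173913.
Under the Kimura two-parameter model, d = −½ ln(1 − 2P − Q) − ¼ ln(1 − 2Q).
1 − 2P − Q = 0.304347, giving −½ ln(0.304347) = 0.594793.
1 − 2Q = 0.652174, giving −¼ ln(0.652174) = 0.106861.
d = 0.594793 + 0.106861 = 0.701654.

0.702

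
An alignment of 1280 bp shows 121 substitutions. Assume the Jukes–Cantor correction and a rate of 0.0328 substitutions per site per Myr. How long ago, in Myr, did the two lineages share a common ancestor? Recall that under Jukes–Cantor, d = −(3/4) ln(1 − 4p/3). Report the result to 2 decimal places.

p = 121/1280 ≈ 0.094531.
d = −(3/4) ln(1 − 4p/3) = −0.75 ln(1 − 0.126041) = −0.75 ln(0.873959)
  = −0.75 × (-0.134722) = 0.101042 substitutions/site.
Under a molecular clock d = 2μt, so t = d/(2μ) = 0.101042 / (2 × 0.0328) = 1.54 Myr.

1.54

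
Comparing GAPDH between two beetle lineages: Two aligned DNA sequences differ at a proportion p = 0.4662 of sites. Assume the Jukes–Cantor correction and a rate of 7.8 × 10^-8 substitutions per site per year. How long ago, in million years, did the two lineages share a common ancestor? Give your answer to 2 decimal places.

d = −(3/4) ln(1 − 4p/3) = −0.75 ln(1 − 0.6216) = −0.75 ln(0.3784)
  = −0.75 × (-0.971803) = 0.728852 substitutions/site.
Under a molecular clock d = 2μt, so t = d/(2μ) = 0.728852 / (2 × 7.8 × 10^-8) = 4.67 million years.

4.67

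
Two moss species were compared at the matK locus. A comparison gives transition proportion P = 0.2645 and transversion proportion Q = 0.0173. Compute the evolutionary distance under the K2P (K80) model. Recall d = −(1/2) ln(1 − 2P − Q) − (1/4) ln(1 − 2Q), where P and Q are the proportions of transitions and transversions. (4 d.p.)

Under the Kimura two-parameter model, d = −½ ln(1 − 2P − Q) − ¼ ln(1 − 2Q).
1 − 2P − Q = 0.4537, giving −½ ln(0.4537) = 0.395160.
1 − 2Q = 0.9654, giving −¼ ln(0.9654) = 0.008803.
d = 0.395160 + 0.008803 = 0.403963.

0.4040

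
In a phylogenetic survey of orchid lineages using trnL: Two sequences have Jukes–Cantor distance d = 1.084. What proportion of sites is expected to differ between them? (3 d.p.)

p = (3/4)(1 − e^(−4d/3)) = 0.75 × (1 − e^(-1.445333)) = 0.75 × (1 − 0.235668) = 0.573249.

0.573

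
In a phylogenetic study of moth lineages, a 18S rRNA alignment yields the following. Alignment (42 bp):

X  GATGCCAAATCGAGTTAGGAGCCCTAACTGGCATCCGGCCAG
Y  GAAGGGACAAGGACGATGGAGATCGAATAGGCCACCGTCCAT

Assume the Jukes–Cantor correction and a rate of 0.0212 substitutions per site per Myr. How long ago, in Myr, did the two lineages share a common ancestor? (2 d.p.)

The sequences differ at 19 of 42 sites, so p = 19/42 ≈ 0.452381.
d = −(3/4) ln(1 − 4p/3) = −0.75 ln(1 − 0.603175) = −0.75 ln(0.396825)
  = −0.75 × (-0.924260) = 0.693195 substitutions/site.
Under a molecular clock d = 2μt, so t = d/(2μ) = 0.693195 / (2 × 0.0212) = 16.35 Myr.

16.35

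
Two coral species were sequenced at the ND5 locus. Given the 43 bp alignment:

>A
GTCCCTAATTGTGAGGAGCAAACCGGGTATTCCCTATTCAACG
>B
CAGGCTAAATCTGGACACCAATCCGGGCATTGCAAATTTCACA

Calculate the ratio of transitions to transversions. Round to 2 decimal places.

0.38

Transitions are A↔G and C↔T; transversions are all other mismatches.
Transitions: 5. Transversions: 13.
R = 5/13 = 0.384615… ≈ 0.38 (to 2 d.p.).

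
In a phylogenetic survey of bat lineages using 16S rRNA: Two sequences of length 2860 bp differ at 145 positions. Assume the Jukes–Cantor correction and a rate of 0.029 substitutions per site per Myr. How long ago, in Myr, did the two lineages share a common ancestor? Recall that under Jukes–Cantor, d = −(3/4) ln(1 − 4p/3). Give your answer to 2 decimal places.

p = 145/2860 ≈ 0.050699.
d = −(3/4) ln(1 − 4p/3) = −0.75 ln(1 − 0.067599) = −0.75 ln(0.932401)
  = −0.75 × (-0.069992) = 0.052494 substitutions/site.
Under a molecular clock d = 2μt, so t = d/(2μ) = 0.052494 / (2 × 0.029) = 0.91 Myr.

0.91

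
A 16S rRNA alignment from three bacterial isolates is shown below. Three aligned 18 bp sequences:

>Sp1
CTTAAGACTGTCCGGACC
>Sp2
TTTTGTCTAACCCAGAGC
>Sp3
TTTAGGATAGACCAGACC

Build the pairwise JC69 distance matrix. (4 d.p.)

Sp1–Sp2: 11/18 sites differ → p ≈ 0.611111, d = −0.75 ln(1 − 0.814815) = 1.264800 ≈ 1.2648.
Sp1–Sp3: 6/18 sites differ → p ≈ 0.333333, d = −0.75 ln(1 − 0.444444) = 0.440839 ≈ 0.4408.
Sp2–Sp3: 6/18 sites differ → p ≈ 0.333333, d = −0.75 ln(1 − 0.444444) = 0.440839 ≈ 0.4408.

d(Sp1,Sp2) = 1.2648, d(Sp1,Sp3) = 0.4408, d(Sp2,Sp3) = 0.4408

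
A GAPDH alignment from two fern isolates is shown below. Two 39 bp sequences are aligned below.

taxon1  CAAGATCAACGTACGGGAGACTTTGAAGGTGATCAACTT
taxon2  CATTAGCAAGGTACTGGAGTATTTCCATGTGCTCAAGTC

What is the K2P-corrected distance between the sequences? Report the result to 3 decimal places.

0.461

Of 39 sites, 1 differences are transitions and 12 are transversions, so P = 1/39 ≈ 0.025641 and Q = 12/39 ≈ 0.307692.
Under the Kimura two-parameter model, d = −½ ln(1 − 2P − Q) − ¼ ln(1 − 2Q).
1 − 2P − Q = 0.641026, giving −½ ln(0.641026) = 0.222343.
1 − 2Q = 0.384616, giving −¼ ln(0.384616) = 0.238877.
d = 0.222343 + 0.238877 = 0.461220.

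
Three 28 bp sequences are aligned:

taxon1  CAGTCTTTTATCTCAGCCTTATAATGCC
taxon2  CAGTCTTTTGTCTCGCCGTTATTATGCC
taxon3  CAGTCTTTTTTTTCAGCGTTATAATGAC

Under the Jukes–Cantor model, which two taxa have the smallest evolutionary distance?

taxon1 and taxon3

taxon1–taxon2: 5/28 differ, p = 0.179, d = 0.204.
taxon1–taxon3: 4/28 differ, p = 0.143, d = 0.158.
taxon2–taxon3: 6/28 differ, p = 0.214, d = 0.252.
The smallest distance is between taxon1 and taxon3.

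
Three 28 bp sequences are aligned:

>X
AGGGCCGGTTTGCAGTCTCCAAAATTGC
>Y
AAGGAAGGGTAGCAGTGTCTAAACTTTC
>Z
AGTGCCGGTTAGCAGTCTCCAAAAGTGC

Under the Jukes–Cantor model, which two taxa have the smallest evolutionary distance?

X–Y: 9/28 differ, p = 0.321, d = 0.420.
X–Z: 3/28 differ, p = 0.107, d = 0.116.
Y–Z: 10/28 differ, p = 0.357, d = 0.485.
The smallest distance is between X and Z.

X and Z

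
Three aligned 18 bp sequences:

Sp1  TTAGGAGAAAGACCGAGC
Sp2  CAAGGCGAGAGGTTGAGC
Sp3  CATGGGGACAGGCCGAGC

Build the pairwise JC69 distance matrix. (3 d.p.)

Sp1–Sp2: 7/18 sites differ → p ≈ 0.388889, d = −0.75 ln(1 − 0.518519) = 0.548166 ≈ 0.548.
Sp1–Sp3: 6/18 sites differ → p ≈ 0.333333, d = −0.75 ln(1 − 0.444444) = 0.440839 ≈ 0.441.
Sp2–Sp3: 5/18 sites differ → p ≈ 0.277778, d = −0.75 ln(1 − 0.370371) = 0.346968 ≈ 0.347.

d(Sp1,Sp2) = 0.548, d(Sp1,Sp3) = 0.441, d(Sp2,Sp3) = 0.347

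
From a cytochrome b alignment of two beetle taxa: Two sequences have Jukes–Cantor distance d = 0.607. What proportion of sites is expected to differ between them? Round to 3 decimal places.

0.416

p = (3/4)(1 − e^(−4d/3)) = 0.75 × (1 − e^(-0.809333)) = 0.75 × (1 − 0.445155) = 0.416134.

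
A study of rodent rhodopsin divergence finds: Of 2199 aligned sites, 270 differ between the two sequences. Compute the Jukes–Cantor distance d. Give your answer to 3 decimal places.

p = 270/2199 ≈ 0.122783.
d = −(3/4) ln(1 − 4p/3) = −0.75 ln(1 − 0.163711) = −0.75 ln(0.836289)
  = −0.75 × (-0.178781) = 0.134086 substitutions/site.

0.134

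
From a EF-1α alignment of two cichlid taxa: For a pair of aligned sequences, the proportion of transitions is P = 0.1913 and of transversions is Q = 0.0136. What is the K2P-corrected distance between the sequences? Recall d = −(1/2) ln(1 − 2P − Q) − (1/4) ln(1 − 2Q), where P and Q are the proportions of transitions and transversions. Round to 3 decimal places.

Under the Kimura two-parameter model, d = −½ ln(1 − 2P − Q) − ¼ ln(1 − 2Q).
1 − 2P − Q = 0.6038, giving −½ ln(0.6038) = 0.252256.
1 − 2Q = 0.9728, giving −¼ ln(0.9728) = 0.006894.
d = 0.252256 + 0.006894 = 0.259150.

0.259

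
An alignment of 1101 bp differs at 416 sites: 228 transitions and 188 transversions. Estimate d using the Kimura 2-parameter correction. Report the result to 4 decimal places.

0.5441

P = 228/1101 ≈ 0.207084 and Q = 188/1101 ≈ 0.170754.
Under the Kimura two-parameter model, d = −½ ln(1 − 2P − Q) − ¼ ln(1 − 2Q).
1 − 2P − Q = 0.415078, giving −½ ln(0.415078) = 0.439644.
1 − 2Q = 0.658492, giving −¼ ln(0.658492) = 0.104451.
d = 0.439644 + 0.104451 = 0.544095.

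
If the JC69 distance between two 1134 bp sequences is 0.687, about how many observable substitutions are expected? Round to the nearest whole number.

510

Invert JC69: p = (3/4)(1 − e^(−4d/3)) = 0.75 × (1 − e^(-0.916)) = 0.75 × (1 − 0.400116) = 0.449913.
Expected differing sites = pL ≈ 0.449913 × 1134 = 510.201342 ≈ 510.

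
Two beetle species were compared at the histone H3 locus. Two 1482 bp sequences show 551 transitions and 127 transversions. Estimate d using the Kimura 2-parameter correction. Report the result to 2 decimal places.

P = 551/1482 ≈ 0.371795 and Q = 127/1482 ≈ 0.085695.
Under the Kimura two-parameter model, d = −½ ln(1 − 2P − Q) − ¼ ln(1 − 2Q).
1 − 2P − Q = 0.170715, giving −½ ln(0.170715) = 0.883880.
1 − 2Q = 0.82861, giving −¼ ln(0.82861) = 0.047001.
d = 0.883880 + 0.047001 = 0.930881.

0.93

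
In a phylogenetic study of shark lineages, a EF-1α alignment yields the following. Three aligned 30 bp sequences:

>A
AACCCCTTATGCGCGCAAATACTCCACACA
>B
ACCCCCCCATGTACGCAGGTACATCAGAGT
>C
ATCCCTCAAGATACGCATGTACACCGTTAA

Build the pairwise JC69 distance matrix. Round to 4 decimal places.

d(A,B) = 0.5716, d(A,C) = 0.8240, d(B,C) = 0.5716

A–B: 12/30 sites differ → p = 0.4, d = −0.75 ln(1 − 0.533333) = 0.571605 ≈ 0.5716.
A–C: 15/30 sites differ → p = 0.5, d = −0.75 ln(1 − 0.666667) = 0.823960 ≈ 0.8240.
B–C: 12/30 sites differ → p = 0.4, d = −0.75 ln(1 − 0.533333) = 0.571605 ≈ 0.5716.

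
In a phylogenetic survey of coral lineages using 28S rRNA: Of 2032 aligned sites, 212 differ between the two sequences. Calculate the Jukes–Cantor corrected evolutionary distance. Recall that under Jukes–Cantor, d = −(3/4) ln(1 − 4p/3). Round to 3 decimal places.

0.112

p = 212/2032 ≈ 0.104331.
d = −(3/4) ln(1 − 4p/3) = −0.75 ln(1 − 0.139108) = −0.75 ln(0.860892)
  = −0.75 × (-0.149786) = 0.112340 substitutions/site.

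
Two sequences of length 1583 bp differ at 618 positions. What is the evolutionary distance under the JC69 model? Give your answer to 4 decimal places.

0.5513

p = 618/1583 ≈ 0.390398.
d = −(3/4) ln(1 − 4p/3) = −0.75 ln(1 − 0.520531) = −0.75 ln(0.479469)
  = −0.75 × (-0.735076) = 0.551307 substitutions/site.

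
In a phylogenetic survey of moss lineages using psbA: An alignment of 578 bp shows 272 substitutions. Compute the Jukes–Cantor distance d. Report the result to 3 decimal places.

0.741

p = 272/578 ≈ 0.470588.
d = −(3/4) ln(1 − 4p/3) = −0.75 ln(1 − 0.627451) = −0.75 ln(0.372549)
  = −0.75 × (-0.987387) = 0.740540 substitutions/site.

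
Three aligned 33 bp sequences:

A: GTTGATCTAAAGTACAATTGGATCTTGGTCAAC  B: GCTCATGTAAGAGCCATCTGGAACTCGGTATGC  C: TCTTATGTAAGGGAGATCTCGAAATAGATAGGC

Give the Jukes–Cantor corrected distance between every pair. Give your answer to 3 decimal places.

d(A,B) = 0.625, d(A,C) = 0.871, d(B,C) = 0.388

A–B: 14/33 sites differ → p ≈ 0.424242, d = −0.75 ln(1 − 0.565656) = 0.625439 ≈ 0.625.
A–C: 17/33 sites differ → p ≈ 0.515152, d = −0.75 ln(1 − 0.686869) = 0.870850 ≈ 0.871.
B–C: 10/33 sites differ → p ≈ 0.30303, d = −0.75 ln(1 − 0.40404) = 0.388186 ≈ 0.388.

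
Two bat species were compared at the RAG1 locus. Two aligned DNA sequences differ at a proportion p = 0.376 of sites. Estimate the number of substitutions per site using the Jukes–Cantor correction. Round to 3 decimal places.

0.522

d = −(3/4) ln(1 − 4p/3) = −0.75 ln(1 − 0.501333) = −0.75 ln(0.498667)
  = −0.75 × (-0.695817) = 0.521863 substitutions/site.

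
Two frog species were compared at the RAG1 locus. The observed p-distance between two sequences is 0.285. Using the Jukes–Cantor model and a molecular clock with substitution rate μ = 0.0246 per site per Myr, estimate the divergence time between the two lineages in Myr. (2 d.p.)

7.29

d = −(3/4) ln(1 − 4p/3) = −0.75 ln(1 − 0.38) = −0.75 ln(0.62)
  = −0.75 × (-0.478036) = 0.358527 substitutions/site.
Under a molecular clock d = 2μt, so t = d/(2μ) = 0.358527 / (2 × 0.0246) = 7.29 Myr.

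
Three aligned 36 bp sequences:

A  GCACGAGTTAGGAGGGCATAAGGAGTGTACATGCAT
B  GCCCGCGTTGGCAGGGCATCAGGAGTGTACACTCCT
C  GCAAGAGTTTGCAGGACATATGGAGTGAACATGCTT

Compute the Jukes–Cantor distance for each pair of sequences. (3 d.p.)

A–B: 8/36 sites differ → p ≈ 0.222222, d = −0.75 ln(1 − 0.296296) = 0.263548 ≈ 0.264.
A–C: 7/36 sites differ → p ≈ 0.194444, d = −0.75 ln(1 − 0.259259) = 0.225078 ≈ 0.225.
B–C: 11/36 sites differ → p ≈ 0.305556, d = −0.75 ln(1 − 0.407408) = 0.392437 ≈ 0.392.

d(A,B) = 0.264, d(A,C) = 0.225, d(B,C) = 0.392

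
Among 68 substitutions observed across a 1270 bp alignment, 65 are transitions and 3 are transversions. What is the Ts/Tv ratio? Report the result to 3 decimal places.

21.667

R = 65/3 = 21.666666… ≈ 21.667 (to 3 d.p.).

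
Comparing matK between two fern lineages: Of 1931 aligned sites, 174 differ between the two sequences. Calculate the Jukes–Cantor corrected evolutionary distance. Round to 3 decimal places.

0.096

p = 174/1931 ≈ 0.090109.
d = −(3/4) ln(1 − 4p/3) = −0.75 ln(1 − 0.120145) = −0.75 ln(0.879855)
  = −0.75 × (-0.127998) = 0.095999 substitutions/site.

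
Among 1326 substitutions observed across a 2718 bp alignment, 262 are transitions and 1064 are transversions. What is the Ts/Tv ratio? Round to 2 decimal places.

0.25

R = 262/1064 = 0.246240… ≈ 0.25 (to 2 d.p.).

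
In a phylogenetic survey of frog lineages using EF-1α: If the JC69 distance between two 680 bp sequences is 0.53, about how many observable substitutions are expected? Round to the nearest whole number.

258

Invert JC69: p = (3/4)(1 − e^(−4d/3)) = 0.75 × (1 − e^(-0.706667)) = 0.75 × (1 − 0.493286) = 0.380036.
Expected differing sites = pL ≈ 0.380036 × 680 = 258.42448 ≈ 258.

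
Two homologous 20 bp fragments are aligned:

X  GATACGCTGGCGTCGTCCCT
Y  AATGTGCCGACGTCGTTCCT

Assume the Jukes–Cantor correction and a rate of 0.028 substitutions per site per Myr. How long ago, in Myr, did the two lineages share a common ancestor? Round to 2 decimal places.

The sequences differ at 6 of 20 sites (1, 4, 5, 8, 10, 17), so p = 6/20 = 0.3.
d = −(3/4) ln(1 − 4p/3) = −0.75 ln(1 − 0.4) = −0.75 ln(0.6)
  = −0.75 × (-0.510826) = 0.383120 substitutions/site.
Under a molecular clock d = 2μt, so t = d/(2μ) = 0.383120 / (2 × 0.028) = 6.84 Myr.

6.84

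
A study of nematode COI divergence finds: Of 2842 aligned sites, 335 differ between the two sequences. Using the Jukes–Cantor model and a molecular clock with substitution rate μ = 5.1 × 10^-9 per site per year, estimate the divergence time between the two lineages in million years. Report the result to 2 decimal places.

p = 335/2842 ≈ 0.117875.
d = −(3/4) ln(1 − 4p/3) = −0.75 ln(1 − 0.157167) = −0.75 ln(0.842833)
  = −0.75 × (-0.170986) = 0.128240 substitutions/site.
Under a molecular clock d = 2μt, so t = d/(2μ) = 0.128240 / (2 × 5.1 × 10^-9) = 12.57 million years.

12.57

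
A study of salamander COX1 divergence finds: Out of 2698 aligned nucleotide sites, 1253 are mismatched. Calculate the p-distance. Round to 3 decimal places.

0.464

p = 1253/2698 = 0.464418… ≈ 0.464 (to 3 d.p.).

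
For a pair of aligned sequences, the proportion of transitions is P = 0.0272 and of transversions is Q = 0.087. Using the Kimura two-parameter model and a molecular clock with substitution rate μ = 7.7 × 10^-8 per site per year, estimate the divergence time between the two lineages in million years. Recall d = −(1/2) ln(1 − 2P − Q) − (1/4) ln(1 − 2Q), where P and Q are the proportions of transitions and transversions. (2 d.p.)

0.81

Under the Kimura two-parameter model, d = −½ ln(1 − 2P − Q) − ¼ ln(1 − 2Q).
1 − 2P − Q = 0.8586, giving −½ ln(0.8586) = 0.076226.
1 − 2Q = 0.826, giving −¼ ln(0.826) = 0.047790.
d = 0.076226 + 0.047790 = 0.124016.
Under a molecular clock d = 2μt, so t = d/(2μ) = 0.124016 / (2 × 7.7 × 10^-8) = 0.81 million years.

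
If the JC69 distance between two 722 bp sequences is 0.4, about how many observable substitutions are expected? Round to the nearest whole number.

Invert JC69: p = (3/4)(1 − e^(−4d/3)) = 0.75 × (1 − e^(-0.533333)) = 0.75 × (1 − 0.586646) = 0.310016.
Expected differing sites = pL ≈ 0.310016 × 722 = 223.831552 ≈ 224.

224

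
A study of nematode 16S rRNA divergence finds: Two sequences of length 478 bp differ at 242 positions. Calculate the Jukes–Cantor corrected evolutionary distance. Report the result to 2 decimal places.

0.84

p = 242/478 ≈ 0.506276.
d = −(3/4) ln(1 − 4p/3) = −0.75 ln(1 − 0.675035) = −0.75 ln(0.324965)
  = −0.75 × (-1.124038) = 0.843029 substitutions/site.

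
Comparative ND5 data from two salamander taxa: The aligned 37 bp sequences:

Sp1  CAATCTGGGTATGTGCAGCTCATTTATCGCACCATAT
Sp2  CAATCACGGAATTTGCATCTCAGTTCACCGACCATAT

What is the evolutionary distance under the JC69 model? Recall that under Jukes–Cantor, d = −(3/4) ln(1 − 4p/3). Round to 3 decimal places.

0.335

The sequences differ at 10 of 37 sites (6, 7, 10, 13, 18, 23, 26, 27, 29, 30), so p = 10/37 ≈ 0.27027.
d = −(3/4) ln(1 − 4p/3) = −0.75 ln(1 − 0.36036) = −0.75 ln(0.63964)
  = −0.75 × (-0.446850) = 0.335138 substitutions/site.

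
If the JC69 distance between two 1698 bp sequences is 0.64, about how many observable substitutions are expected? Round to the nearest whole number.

731

Invert JC69: p = (3/4)(1 − e^(−4d/3)) = 0.75 × (1 − e^(-0.853333)) = 0.75 × (1 − 0.425993) = 0.430505.
Expected differing sites = pL ≈ 0.430505 × 1698 = 730.99749 ≈ 731.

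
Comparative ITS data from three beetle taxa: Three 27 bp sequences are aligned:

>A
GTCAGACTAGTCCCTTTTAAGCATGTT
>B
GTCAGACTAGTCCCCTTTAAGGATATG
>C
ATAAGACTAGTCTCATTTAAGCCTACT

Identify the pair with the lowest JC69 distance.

A–B: 4/27 differ, p = 0.148, d = 0.165.
A–C: 7/27 differ, p = 0.259, d = 0.318.
B–C: 8/27 differ, p = 0.296, d = 0.377.
The smallest distance is between A and B.

A and B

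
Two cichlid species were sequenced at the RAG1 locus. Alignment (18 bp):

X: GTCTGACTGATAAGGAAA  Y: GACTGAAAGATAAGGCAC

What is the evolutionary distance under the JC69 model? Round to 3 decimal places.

The sequences differ at 5 of 18 sites (2, 7, 8, 16, 18), so p = 5/18 ≈ 0.277778.
d = −(3/4) ln(1 − 4p/3) = −0.75 ln(1 − 0.370371) = −0.75 ln(0.629629)
  = −0.75 × (-0.462625) = 0.346969 substitutions/site.

0.347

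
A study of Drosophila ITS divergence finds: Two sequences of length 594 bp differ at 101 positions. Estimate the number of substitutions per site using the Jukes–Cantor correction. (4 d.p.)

0.1928

p = 101/594 ≈ 0.170034.
d = −(3/4) ln(1 − 4p/3) = −0.75 ln(1 − 0.226712) = −0.75 ln(0.773288)
  = −0.75 × (-0.257104) = 0.192828 substitutions/site.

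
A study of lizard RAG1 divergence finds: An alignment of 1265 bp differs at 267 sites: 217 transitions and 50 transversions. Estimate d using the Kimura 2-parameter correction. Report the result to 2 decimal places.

0.26

P = 217/1265 ≈ 0.171542 and Q = 50/1265 ≈ 0.039526.
Under the Kimura two-parameter model, d = −½ ln(1 − 2P − Q) − ¼ ln(1 − 2Q).
1 − 2P − Q = 0.61739, giving −½ ln(0.61739) = 0.241127.
1 − 2Q = 0.920948, giving −¼ ln(0.920948) = 0.020588.
d = 0.241127 + 0.020588 = 0.261715.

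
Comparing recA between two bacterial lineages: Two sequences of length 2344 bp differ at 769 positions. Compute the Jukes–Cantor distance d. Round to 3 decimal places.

p = 769/2344 ≈ 0.328072.
d = −(3/4) ln(1 − 4p/3) = −0.75 ln(1 − 0.437429) = −0.75 ln(0.562571)
  = −0.75 × (-0.575238) = 0.431429 substitutions/site.

0.431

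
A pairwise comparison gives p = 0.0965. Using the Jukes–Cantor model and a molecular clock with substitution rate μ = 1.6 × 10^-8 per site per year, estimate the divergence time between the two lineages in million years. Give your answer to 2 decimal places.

3.23

d = −(3/4) ln(1 − 4p/3) = −0.75 ln(1 − 0.128667) = −0.75 ln(0.871333)
  = −0.75 × (-0.137731) = 0.103298 substitutions/site.
Under a molecular clock d = 2μt, so t = d/(2μ) = 0.103298 / (2 × 1.6 × 10^-8) = 3.23 million years.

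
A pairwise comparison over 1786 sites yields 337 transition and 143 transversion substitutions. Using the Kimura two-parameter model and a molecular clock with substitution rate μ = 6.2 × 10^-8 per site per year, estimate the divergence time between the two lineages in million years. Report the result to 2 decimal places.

P = 337/1786 ≈ 0.18869 and Q = 143/1786 ≈ 0.080067.
Under the Kimura two-parameter model, d = −½ ln(1 − 2P − Q) − ¼ ln(1 − 2Q).
1 − 2P − Q = 0.542553, giving −½ ln(0.542553) = 0.305735.
1 − 2Q = 0.839866, giving −¼ ln(0.839866) = 0.043628.
d = 0.305735 + 0.043628 = 0.349363.
Under a molecular clock d = 2μt, so t = d/(2μ) = 0.349363 / (2 × 6.2 × 10^-8) = 2.82 million years.

2.82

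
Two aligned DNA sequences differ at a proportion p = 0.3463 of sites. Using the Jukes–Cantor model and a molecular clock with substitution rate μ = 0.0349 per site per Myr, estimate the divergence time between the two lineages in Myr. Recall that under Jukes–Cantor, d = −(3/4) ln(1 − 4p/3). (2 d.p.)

6.66

d = −(3/4) ln(1 − 4p/3) = −0.75 ln(1 − 0.461733) = −0.75 ln(0.538267)
  = −0.75 × (-0.619401) = 0.464551 substitutions/site.
Under a molecular clock d = 2μt, so t = d/(2μ) = 0.464551 / (2 × 0.0349) = 6.66 Myr.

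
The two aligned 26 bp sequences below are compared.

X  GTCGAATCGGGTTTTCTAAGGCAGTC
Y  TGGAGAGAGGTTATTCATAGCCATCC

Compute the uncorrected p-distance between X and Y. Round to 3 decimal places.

The sequences differ at 14 of 26 positions.
p = 14/26 = 0.538461… ≈ 0.538 (to 3 d.p.).

0.538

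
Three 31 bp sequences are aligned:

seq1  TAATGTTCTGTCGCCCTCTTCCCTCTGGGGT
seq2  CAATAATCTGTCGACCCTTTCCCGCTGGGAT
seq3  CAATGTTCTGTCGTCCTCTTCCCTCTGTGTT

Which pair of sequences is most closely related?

seq1 and seq3

seq1–seq2: 8/31 differ, p = 0.258, d = 0.316.
seq1–seq3: 4/31 differ, p = 0.129, d = 0.142.
seq2–seq3: 8/31 differ, p = 0.258, d = 0.316.
The smallest distance is between seq1 and seq3.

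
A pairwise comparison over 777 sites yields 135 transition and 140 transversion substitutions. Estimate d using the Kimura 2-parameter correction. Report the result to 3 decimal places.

P = 135/777 ≈ 0.173745 and Q = 140/777 ≈ 0.18018.
Under the Kimura two-parameter model, d = −½ ln(1 − 2P − Q) − ¼ ln(1 − 2Q).
1 − 2P − Q = 0.47233, giving −½ ln(0.47233) = 0.375039.
1 − 2Q = 0.63964, giving −¼ ln(0.63964) = 0.111712.
d = 0.375039 + 0.111712 = 0.486751.

0.487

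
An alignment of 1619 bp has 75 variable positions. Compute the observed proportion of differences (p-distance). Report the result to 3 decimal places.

p = 75/1619 = 0.046324… ≈ 0.046 (to 3 d.p.).

0.046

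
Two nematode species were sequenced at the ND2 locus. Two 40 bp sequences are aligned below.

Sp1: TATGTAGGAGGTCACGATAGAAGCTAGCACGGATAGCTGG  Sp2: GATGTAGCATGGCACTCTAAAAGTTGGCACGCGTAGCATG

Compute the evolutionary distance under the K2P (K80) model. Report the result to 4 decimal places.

Of 40 sites, 4 differences are transitions and 9 are transversions, so P = 4/40 = 0.1 and Q = 9/40 = 0.225.
Under the Kimura two-parameter model, d = −½ ln(1 − 2P − Q) − ¼ ln(1 − 2Q).
1 − 2P − Q = 0.575, giving −½ ln(0.575) = 0.276693.
1 − 2Q = 0.55, giving −¼ ln(0.55) = 0.149459.
d = 0.276693 + 0.149459 = 0.426152.

0.4262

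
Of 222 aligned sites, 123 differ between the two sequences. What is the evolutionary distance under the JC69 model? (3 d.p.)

p = 123/222 ≈ 0.554054.
d = −(3/4) ln(1 − 4p/3) = −0.75 ln(1 − 0.738739) = −0.75 ln(0.261261)
  = −0.75 × (-1.342235) = 1.006676 substitutions/site.

1.007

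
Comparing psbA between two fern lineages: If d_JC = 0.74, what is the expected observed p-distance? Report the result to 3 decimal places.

0.470

p = (3/4)(1 − e^(−4d/3)) = 0.75 × (1 − e^(-0.986667)) = 0.75 × (1 − 0.372817) = 0.470387.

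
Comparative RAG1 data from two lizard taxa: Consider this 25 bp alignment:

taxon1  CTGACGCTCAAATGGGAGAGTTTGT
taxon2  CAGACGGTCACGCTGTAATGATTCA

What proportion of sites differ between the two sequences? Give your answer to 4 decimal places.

0.4800

The sequences differ at 12 of 25 positions.
p = 12/25 = 0.4800.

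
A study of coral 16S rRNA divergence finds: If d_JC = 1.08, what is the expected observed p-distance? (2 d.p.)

p = (3/4)(1 − e^(−4d/3)) = 0.75 × (1 − e^(-1.44)) = 0.75 × (1 − 0.236928) = 0.572304.

0.57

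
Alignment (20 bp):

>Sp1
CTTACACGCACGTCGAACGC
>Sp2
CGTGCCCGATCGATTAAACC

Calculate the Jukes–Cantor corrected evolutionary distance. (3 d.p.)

0.824

The sequences differ at 10 of 20 sites (2, 4, 6, 9, 10, 13, 14, 15, 18, 19), so p = 10/20 = 0.5.
d = −(3/4) ln(1 − 4p/3) = −0.75 ln(1 − 0.666667) = −0.75 ln(0.333333)
  = −0.75 × (-1.098613) = 0.823960 substitutions/site.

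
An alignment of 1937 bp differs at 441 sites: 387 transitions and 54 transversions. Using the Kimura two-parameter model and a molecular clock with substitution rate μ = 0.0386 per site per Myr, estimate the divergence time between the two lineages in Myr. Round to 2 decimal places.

3.80

P = 387/1937 ≈ 0.199793 and Q = 54/1937 ≈ 0.027878.
Under the Kimura two-parameter model, d = −½ ln(1 − 2P − Q) − ¼ ln(1 − 2Q).
1 − 2P − Q = 0.572536, giving −½ ln(0.572536) = 0.278840.
1 − 2Q = 0.944244, giving −¼ ln(0.944244) = 0.014343.
d = 0.278840 + 0.014343 = 0.293183.
Under a molecular clock d = 2μt, so t = d/(2μ) = 0.293183 / (2 × 0.0386) = 3.80 Myr.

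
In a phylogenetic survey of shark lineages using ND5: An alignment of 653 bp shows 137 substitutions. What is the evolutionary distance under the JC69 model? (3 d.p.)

p = 137/653 ≈ 0.209801.
d = −(3/4) ln(1 − 4p/3) = −0.75 ln(1 − 0.279735) = −0.75 ln(0.720265)
  = −0.75 × (-0.328136) = 0.246102 substitutions/site.

0.246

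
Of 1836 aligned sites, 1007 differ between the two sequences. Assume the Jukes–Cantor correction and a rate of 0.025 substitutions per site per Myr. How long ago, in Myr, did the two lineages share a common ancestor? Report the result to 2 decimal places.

19.71

p = 1007/1836 ≈ 0.548475.
d = −(3/4) ln(1 − 4p/3) = −0.75 ln(1 − 0.7313) = −0.75 ln(0.2687)
  = −0.75 × (-1.314160) = 0.985620 substitutions/site.
Under a molecular clock d = 2μt, so t = d/(2μ) = 0.985620 / (2 × 0.025) = 19.71 Myr.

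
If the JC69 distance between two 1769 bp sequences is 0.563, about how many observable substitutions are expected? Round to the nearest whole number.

Invert JC69: p = (3/4)(1 − e^(−4d/3)) = 0.75 × (1 − e^(-0.750667)) = 0.75 × (1 − 0.472052) = 0.395961.
Expected differing sites = pL ≈ 0.395961 × 1769 = 700.455009 ≈ 700.

700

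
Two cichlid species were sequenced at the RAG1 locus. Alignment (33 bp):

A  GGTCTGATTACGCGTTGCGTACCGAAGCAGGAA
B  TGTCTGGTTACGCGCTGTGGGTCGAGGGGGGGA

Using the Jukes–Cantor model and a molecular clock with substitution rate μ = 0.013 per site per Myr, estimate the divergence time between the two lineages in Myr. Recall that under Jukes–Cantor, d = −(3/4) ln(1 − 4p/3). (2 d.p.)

16.96

The sequences differ at 11 of 33 sites, so p = 11/33 ≈ 0.333333.
d = −(3/4) ln(1 − 4p/3) = −0.75 ln(1 − 0.444444) = −0.75 ln(0.555556)
  = −0.75 × (-0.587786) = 0.440840 substitutions/site.
Under a molecular clock d = 2μt, so t = d/(2μ) = 0.440840 / (2 × 0.013) = 16.96 Myr.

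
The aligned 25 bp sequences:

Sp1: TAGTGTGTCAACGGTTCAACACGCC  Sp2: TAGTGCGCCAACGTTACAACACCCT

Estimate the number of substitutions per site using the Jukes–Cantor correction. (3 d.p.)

The sequences differ at 6 of 25 sites (6, 8, 14, 16, 23, 25), so p = 6/25 = 0.24.
d = −(3/4) ln(1 − 4p/3) = −0.75 ln(1 − 0.32) = −0.75 ln(0.68)
  = −0.75 × (-0.385662) = 0.289247 substitutions/site.

0.289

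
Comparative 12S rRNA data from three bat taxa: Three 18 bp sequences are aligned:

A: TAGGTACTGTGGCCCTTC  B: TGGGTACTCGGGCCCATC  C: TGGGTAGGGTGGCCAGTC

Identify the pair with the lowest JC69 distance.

A and B

A–B: 4/18 differ, p = 0.222, d = 0.264.
A–C: 5/18 differ, p = 0.278, d = 0.347.
B–C: 6/18 differ, p = 0.333, d = 0.441.
The smallest distance is between A and B.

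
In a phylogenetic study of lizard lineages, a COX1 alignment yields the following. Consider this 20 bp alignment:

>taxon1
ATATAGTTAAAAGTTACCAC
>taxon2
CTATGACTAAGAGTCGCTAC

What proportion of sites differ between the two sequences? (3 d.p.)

The sequences differ at 8 of 20 positions (sites 1, 5, 6, 7, 11, 15, 16, 18).
p = 8/20 = 0.400.

0.400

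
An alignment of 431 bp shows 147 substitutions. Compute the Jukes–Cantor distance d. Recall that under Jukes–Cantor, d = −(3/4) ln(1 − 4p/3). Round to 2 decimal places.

0.45

p = 147/431 ≈ 0.341067.
d = −(3/4) ln(1 − 4p/3) = −0.75 ln(1 − 0.454756) = −0.75 ln(0.545244)
  = −0.75 × (-0.606522) = 0.454892 substitutions/site.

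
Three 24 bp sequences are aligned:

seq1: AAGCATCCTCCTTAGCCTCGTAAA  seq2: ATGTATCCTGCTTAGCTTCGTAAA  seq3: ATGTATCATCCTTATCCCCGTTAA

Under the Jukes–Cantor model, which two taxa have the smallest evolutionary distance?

seq1 and seq2

seq1–seq2: 4/24 differ, p = 0.167, d = 0.188.
seq1–seq3: 6/24 differ, p = 0.250, d = 0.304.
seq2–seq3: 6/24 differ, p = 0.250, d = 0.304.
The smallest distance is between seq1 and seq2.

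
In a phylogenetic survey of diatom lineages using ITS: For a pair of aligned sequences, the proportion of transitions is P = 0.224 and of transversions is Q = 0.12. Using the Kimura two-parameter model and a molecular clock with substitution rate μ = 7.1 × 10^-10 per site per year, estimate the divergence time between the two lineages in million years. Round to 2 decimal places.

343.85

Under the Kimura two-parameter model, d = −½ ln(1 − 2P − Q) − ¼ ln(1 − 2Q).
1 − 2P − Q = 0.432, giving −½ ln(0.432) = 0.419665.
1 − 2Q = 0.76, giving −¼ ln(0.76) = 0.068609.
d = 0.419665 + 0.068609 = 0.488274.
Under a molecular clock d = 2μt, so t = d/(2μ) = 0.488274 / (2 × 7.1 × 10^-10) = 343.85 million years.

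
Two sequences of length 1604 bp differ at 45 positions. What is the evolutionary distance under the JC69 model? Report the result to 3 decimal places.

0.029

p = 45/1604 ≈ 0.028055.
d = −(3/4) ln(1 − 4p/3) = −0.75 ln(1 − 0.037407) = −0.75 ln(0.962593)
  = −0.75 × (-0.038125) = 0.028594 substitutions/site.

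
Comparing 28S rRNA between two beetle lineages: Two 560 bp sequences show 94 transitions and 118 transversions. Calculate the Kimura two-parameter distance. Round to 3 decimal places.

P = 94/560 ≈ 0.167857 and Q = 118/560 ≈ 0.210714.
Under the Kimura two-parameter model, d = −½ ln(1 − 2P − Q) − ¼ ln(1 − 2Q).
1 − 2P − Q = 0.453572, giving −½ ln(0.453572) = 0.395301.
1 − 2Q = 0.578572, giving −¼ ln(0.578572) = 0.136798.
d = 0.395301 + 0.136798 = 0.532099.

0.532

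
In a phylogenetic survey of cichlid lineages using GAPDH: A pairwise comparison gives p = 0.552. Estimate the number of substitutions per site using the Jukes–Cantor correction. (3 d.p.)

d = −(3/4) ln(1 − 4p/3) = −0.75 ln(1 − 0.736) = −0.75 ln(0.264)
  = −0.75 × (-1.331806) = 0.998855 substitutions/site.

0.999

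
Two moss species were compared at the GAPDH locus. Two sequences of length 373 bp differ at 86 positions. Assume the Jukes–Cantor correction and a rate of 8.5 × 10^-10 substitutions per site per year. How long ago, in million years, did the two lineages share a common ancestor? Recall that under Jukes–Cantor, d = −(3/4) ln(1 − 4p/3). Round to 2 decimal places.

162.06

p = 86/373 ≈ 0.230563.
d = −(3/4) ln(1 − 4p/3) = −0.75 ln(1 − 0.307417) = −0.75 ln(0.692583)
  = −0.75 × (-0.367327) = 0.275495 substitutions/site.
Under a molecular clock d = 2μt, so t = d/(2μ) = 0.275495 / (2 × 8.5 × 10^-10) = 162.06 million years.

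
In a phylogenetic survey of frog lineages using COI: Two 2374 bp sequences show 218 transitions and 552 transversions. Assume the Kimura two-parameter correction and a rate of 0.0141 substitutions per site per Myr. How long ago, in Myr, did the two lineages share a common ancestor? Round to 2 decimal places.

P = 218/2374 ≈ 0.091828 and Q = 552/2374 ≈ 0.232519.
Under the Kimura two-parameter model, d = −½ ln(1 − 2P − Q) − ¼ ln(1 − 2Q).
1 − 2P − Q = 0.583825, giving −½ ln(0.583825) = 0.269077.
1 − 2Q = 0.534962, giving −¼ ln(0.534962) = 0.156390.
d = 0.269077 + 0.156390 = 0.425467.
Under a molecular clock d = 2μt, so t = d/(2μ) = 0.425467 / (2 × 0.0141) = 15.09 Myr.

15.09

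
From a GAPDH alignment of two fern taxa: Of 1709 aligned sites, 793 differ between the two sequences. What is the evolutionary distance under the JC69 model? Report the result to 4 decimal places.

p = 793/1709 ≈ 0.464014.
d = −(3/4) ln(1 − 4p/3) = −0.75 ln(1 − 0.618685) = −0.75 ln(0.381315)
  = −0.75 × (-0.964129) = 0.723097 substitutions/site.

0.7231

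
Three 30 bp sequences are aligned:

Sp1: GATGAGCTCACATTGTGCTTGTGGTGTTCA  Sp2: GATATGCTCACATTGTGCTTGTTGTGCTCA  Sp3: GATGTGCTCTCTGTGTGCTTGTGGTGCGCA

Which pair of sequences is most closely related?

Sp1–Sp2: 4/30 differ, p = 0.133, d = 0.147.
Sp1–Sp3: 6/30 differ, p = 0.200, d = 0.233.
Sp2–Sp3: 6/30 differ, p = 0.200, d = 0.233.
The smallest distance is between Sp1 and Sp2.

Sp1 and Sp2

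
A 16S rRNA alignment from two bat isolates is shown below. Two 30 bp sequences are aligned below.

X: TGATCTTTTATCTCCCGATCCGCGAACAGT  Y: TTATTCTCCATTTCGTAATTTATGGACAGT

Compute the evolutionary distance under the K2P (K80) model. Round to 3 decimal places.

1.043

Of 30 sites, 12 differences are transitions and 2 are transversions, so P = 12/30 = 0.4 and Q = 2/30 ≈ 0.066667.
Under the Kimura two-parameter model, d = −½ ln(1 − 2P − Q) − ¼ ln(1 − 2Q).
1 − 2P − Q = 0.133333, giving −½ ln(0.133333) = 1.007453.
1 − 2Q = 0.866666, giving −¼ ln(0.866666) = 0.035775.
d = 1.007453 + 0.035775 = 1.043228.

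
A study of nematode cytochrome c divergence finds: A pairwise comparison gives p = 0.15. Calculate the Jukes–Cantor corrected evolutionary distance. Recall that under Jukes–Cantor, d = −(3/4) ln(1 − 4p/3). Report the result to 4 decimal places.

0.1674

d = −(3/4) ln(1 − 4p/3) = −0.75 ln(1 − 0.2) = −0.75 ln(0.8)
  = −0.75 × (-0.223144) = 0.167358 substitutions/site.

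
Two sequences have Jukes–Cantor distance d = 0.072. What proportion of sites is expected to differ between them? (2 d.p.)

p = (3/4)(1 − e^(−4d/3)) = 0.75 × (1 − e^(-0.096)) = 0.75 × (1 − 0.908464) = 0.068652.

0.07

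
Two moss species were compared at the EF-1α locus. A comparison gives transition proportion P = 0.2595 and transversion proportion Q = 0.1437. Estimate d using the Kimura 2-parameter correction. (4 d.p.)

Under the Kimura two-parameter model, d = −½ ln(1 − 2P − Q) − ¼ ln(1 − 2Q).
1 − 2P − Q = 0.3373, giving −½ ln(0.3373) = 0.543391.
1 − 2Q = 0.7126, giving −¼ ln(0.7126) = 0.084709.
d = 0.543391 + 0.084709 = 0.628100.

0.6281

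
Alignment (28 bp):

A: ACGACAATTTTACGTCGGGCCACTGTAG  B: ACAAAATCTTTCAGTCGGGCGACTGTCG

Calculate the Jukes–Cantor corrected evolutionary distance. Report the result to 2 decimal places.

0.36

The sequences differ at 8 of 28 sites (3, 5, 7, 8, 12, 13, 21, 27), so p = 8/28 ≈ 0.285714.
d = −(3/4) ln(1 − 4p/3) = −0.75 ln(1 − 0.380952) = −0.75 ln(0.619048)
  = −0.75 × (-0.479572) = 0.359679 substitutions/site.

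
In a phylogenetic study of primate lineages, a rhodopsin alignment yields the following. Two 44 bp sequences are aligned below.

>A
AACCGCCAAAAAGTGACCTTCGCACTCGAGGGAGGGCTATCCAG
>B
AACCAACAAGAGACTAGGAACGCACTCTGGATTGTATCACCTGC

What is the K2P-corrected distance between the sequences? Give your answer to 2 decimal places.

Of 44 sites, 13 differences are transitions and 11 are transversions, so P = 13/44 ≈ 0.295455 and Q = 11/44 = 0.25.
Under the Kimura two-parameter model, d = −½ ln(1 − 2P − Q) − ¼ ln(1 − 2Q).
1 − 2P − Q = 0.15909, giving −½ ln(0.15909) = 0.919143.
1 − 2Q = 0.5, giving −¼ ln(0.5) = 0.173287.
d = 0.919143 + 0.173287 = 1.092430.

1.09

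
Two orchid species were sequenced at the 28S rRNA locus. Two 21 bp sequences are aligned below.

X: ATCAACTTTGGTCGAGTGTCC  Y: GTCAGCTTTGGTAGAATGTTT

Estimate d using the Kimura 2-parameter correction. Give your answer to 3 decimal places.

0.396

Of 21 sites, 5 differences are transitions and 1 are transversions, so P = 5/21 ≈ 0.238095 and Q = 1/21 ≈ 0.047619.
Under the Kimura two-parameter model, d = −½ ln(1 − 2P − Q) − ¼ ln(1 − 2Q).
1 − 2P − Q = 0.476191, giving −½ ln(0.476191) = 0.370968.
1 − 2Q = 0.904762, giving −¼ ln(0.904762) = 0.025021.
d = 0.370968 + 0.025021 = 0.395989.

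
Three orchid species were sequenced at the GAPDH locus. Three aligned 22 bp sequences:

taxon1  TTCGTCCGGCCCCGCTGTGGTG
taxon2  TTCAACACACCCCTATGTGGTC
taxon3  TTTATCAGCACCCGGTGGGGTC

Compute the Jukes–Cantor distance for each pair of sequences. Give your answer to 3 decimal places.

taxon1–taxon2: 8/22 sites differ → p ≈ 0.363636, d = −0.75 ln(1 − 0.484848) = 0.497470 ≈ 0.497.
taxon1–taxon3: 8/22 sites differ → p ≈ 0.363636, d = −0.75 ln(1 − 0.484848) = 0.497470 ≈ 0.497.
taxon2–taxon3: 8/22 sites differ → p ≈ 0.363636, d = −0.75 ln(1 − 0.484848) = 0.497470 ≈ 0.497.

d(taxon1,taxon2) = 0.497, d(taxon1,taxon3) = 0.497, d(taxon2,taxon3) = 0.497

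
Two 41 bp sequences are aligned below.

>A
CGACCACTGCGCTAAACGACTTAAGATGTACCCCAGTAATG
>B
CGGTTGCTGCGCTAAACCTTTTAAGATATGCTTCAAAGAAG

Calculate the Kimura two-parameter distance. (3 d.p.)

Of 41 sites, 11 differences are transitions and 4 are transversions, so P = 11/41 ≈ 0.268293 and Q = 4/41 ≈ 0.097561.
Under the Kimura two-parameter model, d = −½ ln(1 − 2P − Q) − ¼ ln(1 − 2Q).
1 − 2P − Q = 0.365853, giving −½ ln(0.365853) = 0.502762.
1 − 2Q = 0.804878, giving −¼ ln(0.804878) = 0.054266.
d = 0.502762 + 0.054266 = 0.557028.

0.557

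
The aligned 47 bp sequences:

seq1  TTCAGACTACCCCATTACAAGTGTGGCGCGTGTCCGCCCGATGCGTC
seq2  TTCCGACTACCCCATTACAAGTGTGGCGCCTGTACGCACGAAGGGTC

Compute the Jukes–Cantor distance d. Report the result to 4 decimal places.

0.1399

The sequences differ at 6 of 47 sites (4, 30, 34, 38, 42, 44), so p = 6/47 ≈ 0.12766.
d = −(3/4) ln(1 − 4p/3) = −0.75 ln(1 − 0.170213) = −0.75 ln(0.829787)
  = −0.75 × (-0.186586) = 0.139940 substitutions/site.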